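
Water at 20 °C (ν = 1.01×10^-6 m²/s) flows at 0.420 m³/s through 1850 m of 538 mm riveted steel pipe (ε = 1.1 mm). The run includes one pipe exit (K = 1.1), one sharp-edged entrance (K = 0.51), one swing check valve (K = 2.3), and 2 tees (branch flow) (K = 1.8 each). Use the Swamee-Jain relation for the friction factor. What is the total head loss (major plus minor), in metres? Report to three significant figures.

V = 4Q/(πD²) = 1.848 m/s; V²/2g = 0.1740 m
Re = 9.84×10^5, ε/D = 0.00204 → f = 0.02382 (Swamee-Jain)
Major: h_f = f(L/D)·V²/2g = 0.02382·3439·0.1740 = 14.25 m
Minor: ΣK = 7.51; h_m = ΣK·V²/2g = 1.307 m
Total H_L = 14.25 + 1.307 = 15.56 m

H_L ≈ 15.6 m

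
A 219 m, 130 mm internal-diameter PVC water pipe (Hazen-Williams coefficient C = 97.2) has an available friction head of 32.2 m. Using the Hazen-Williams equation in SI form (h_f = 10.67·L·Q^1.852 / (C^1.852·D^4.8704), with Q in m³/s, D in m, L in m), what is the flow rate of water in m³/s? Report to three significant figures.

Rearranging: Q = [h_f·C^1.852·D^4.8704 / (10.67·L)]^(1/1.852)
Q = [32.2·97.2^1.852·0.130^4.8704 / (10.67·219)]^0.540 = 0.04496 m³/s

Q ≈ 0.0450 m³/s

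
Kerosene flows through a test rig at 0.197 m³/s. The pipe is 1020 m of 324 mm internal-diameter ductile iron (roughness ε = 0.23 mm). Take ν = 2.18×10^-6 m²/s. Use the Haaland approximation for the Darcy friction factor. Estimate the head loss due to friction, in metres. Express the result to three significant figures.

V = 4Q/(πD²) = 4·0.197/(π·0.324²) = 2.389 m/s
Re = VD/ν = 2.389·0.324/2.18×10^-6 = 3.55×10^5 → turbulent
ε/D = 0.23/324 = 7.10×10^-4
Haaland: f = 0.01905
h_f = f(L/D)V²/(2g) = 0.01905·(1020/0.324)·2.389²/(2·9.81) = 17.45 m

h_f ≈ 17.4 m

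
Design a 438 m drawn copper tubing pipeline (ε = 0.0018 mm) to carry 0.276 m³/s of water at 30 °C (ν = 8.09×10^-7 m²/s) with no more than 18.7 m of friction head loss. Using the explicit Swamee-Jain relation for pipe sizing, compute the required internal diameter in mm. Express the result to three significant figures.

D ≈ 279 mm

Swamee-Jain (Type III): D = 0.66·[ε^1.25·(LQ²/(gh_f))^4.75 + ν·Q^9.4·(L/(gh_f))^5.2]^0.04
LQ²/(gh_f) = 0.1819; L/(gh_f) = 2.388
Term 1 = ε^1.25·(…)^4.75 = 2.01×10^-11; Term 2 = ν·Q^9.4·(…)^5.2 = 4.15×10^-10
D = 0.66·(2.01×10^-11 + 4.15×10^-10)^0.04 = 0.2787 m = 279 mm
Check: V = 4.53 m/s, Re = 1.56×10^6, f = 0.01100, h_f = 18.0 m ≈ 18.7 m ✓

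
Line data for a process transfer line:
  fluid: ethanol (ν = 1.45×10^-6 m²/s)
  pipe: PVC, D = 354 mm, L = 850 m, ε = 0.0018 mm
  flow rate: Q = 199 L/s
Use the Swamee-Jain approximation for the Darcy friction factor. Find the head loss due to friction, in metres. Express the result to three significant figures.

h_f ≈ 6.61 m

V = 4Q/(πD²) = 4·0.199/(π·0.354²) = 2.022 m/s
Re = VD/ν = 2.022·0.354/1.45×10^-6 = 4.94×10^5 → turbulent
ε/D = 0.0018/354 = 5.08×10^-6
Swamee-Jain: f = 0.01320
h_f = f(L/D)V²/(2g) = 0.01320·(850/0.354)·2.022²/(2·9.81) = 6.605 m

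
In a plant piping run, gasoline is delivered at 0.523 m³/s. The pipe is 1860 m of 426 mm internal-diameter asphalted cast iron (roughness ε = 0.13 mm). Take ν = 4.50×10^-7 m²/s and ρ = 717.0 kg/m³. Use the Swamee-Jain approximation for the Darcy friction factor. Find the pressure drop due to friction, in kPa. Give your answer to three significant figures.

Δp ≈ 322 kPa

V = 4Q/(πD²) = 4·0.523/(π·0.426²) = 3.669 m/s
Re = VD/ν = 3.669·0.426/4.50×10^-7 = 3.47×10^6 → turbulent
ε/D = 0.13/426 = 3.05×10^-4
Swamee-Jain: f = 0.01527
h_f = f(L/D)V²/(2g) = 0.01527·(1860/0.426)·3.669²/(2·9.81) = 45.76 m
Δp = ρg·h_f = 717.0·9.81·45.76 = 321.8 kPa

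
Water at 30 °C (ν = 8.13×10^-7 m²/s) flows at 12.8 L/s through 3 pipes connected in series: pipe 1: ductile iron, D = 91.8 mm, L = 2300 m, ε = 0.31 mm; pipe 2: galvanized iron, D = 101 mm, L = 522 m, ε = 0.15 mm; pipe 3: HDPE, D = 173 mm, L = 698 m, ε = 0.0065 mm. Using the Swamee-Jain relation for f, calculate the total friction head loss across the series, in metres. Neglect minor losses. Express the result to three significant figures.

Pipe 1: V = 1.934 m/s, Re = 2.18×10^5, ε/D = 0.00338, f = 0.02780, h_1 = f(L/D)V²/2g = 132.8 m
Pipe 2: V = 1.598 m/s, Re = 1.98×10^5, ε/D = 0.00149, f = 0.02293, h_2 = f(L/D)V²/2g = 15.42 m
Pipe 3: V = 0.5445 m/s, Re = 1.16×10^5, ε/D = 3.76×10^-5, f = 0.01757, h_3 = f(L/D)V²/2g = 1.072 m
Series → Q common, losses add: H = Σh = 149.3 m

H ≈ 149 m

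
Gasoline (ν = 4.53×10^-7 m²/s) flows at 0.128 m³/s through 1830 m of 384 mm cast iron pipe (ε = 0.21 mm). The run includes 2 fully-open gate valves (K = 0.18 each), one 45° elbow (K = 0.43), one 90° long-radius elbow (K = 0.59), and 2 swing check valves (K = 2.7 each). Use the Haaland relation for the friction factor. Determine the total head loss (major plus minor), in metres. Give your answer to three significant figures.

V = 4Q/(πD²) = 1.105 m/s; V²/2g = 0.06226 m
Re = 9.37×10^5, ε/D = 5.47×10^-4 → f = 0.01751 (Haaland)
Major: h_f = f(L/D)·V²/2g = 0.01751·4766·0.06226 = 5.196 m
Minor: ΣK = 6.78; h_m = ΣK·V²/2g = 0.4221 m
Total H_L = 5.196 + 0.4221 = 5.619 m

H_L ≈ 5.62 m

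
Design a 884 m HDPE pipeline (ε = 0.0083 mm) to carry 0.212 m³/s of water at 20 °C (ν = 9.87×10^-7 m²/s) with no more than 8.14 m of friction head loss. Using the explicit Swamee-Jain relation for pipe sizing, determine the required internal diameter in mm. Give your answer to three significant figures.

D ≈ 351 mm

Swamee-Jain (Type III): D = 0.66·[ε^1.25·(LQ²/(gh_f))^4.75 + ν·Q^9.4·(L/(gh_f))^5.2]^0.04
LQ²/(gh_f) = 0.4975; L/(gh_f) = 11.07
Term 1 = ε^1.25·(…)^4.75 = 1.62×10^-8; Term 2 = ν·Q^9.4·(…)^5.2 = 1.23×10^-7
D = 0.66·(1.62×10^-8 + 1.23×10^-7)^0.04 = 0.3510 m = 351 mm
Check: V = 2.19 m/s, Re = 7.79×10^5, f = 0.01259, h_f = 7.76 m ≈ 8.14 m ✓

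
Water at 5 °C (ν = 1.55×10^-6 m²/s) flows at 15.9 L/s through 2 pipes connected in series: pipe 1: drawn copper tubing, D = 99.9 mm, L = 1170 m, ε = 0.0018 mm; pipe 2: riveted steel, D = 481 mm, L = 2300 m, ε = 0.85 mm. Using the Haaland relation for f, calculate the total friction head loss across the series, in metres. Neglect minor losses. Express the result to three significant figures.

H ≈ 41.7 m

Pipe 1: V = 2.029 m/s, Re = 1.31×10^5, ε/D = 1.80×10^-5, f = 0.01695, h_1 = f(L/D)V²/2g = 41.63 m
Pipe 2: V = 0.08750 m/s, Re = 2.72×10^4, ε/D = 0.00177, f = 0.02771, h_2 = f(L/D)V²/2g = 0.05171 m
Series → Q common, losses add: H = Σh = 41.68 m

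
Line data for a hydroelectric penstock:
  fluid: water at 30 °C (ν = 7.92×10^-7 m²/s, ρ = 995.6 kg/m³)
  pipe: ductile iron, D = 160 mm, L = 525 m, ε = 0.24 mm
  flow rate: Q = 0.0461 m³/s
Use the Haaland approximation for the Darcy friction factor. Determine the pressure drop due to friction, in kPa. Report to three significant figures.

Δp ≈ 191 kPa

V = 4Q/(πD²) = 4·0.0461/(π·0.160²) = 2.293 m/s
Re = VD/ν = 2.293·0.160/7.92×10^-7 = 4.63×10^5 → turbulent
ε/D = 0.24/160 = 0.00150
Haaland: f = 0.02219
h_f = f(L/D)V²/(2g) = 0.02219·(525/0.160)·2.293²/(2·9.81) = 19.51 m
Δp = ρg·h_f = 995.6·9.81·19.51 = 190.6 kPa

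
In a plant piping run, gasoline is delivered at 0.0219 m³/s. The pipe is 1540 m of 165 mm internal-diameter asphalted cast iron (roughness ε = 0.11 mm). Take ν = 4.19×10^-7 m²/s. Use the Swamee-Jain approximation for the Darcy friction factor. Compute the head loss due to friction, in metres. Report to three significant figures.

V = 4Q/(πD²) = 4·0.0219/(π·0.165²) = 1.024 m/s
Re = VD/ν = 1.024·0.165/4.19×10^-7 = 4.03×10^5 → turbulent
ε/D = 0.11/165 = 6.67×10^-4
Swamee-Jain: f = 0.01892
h_f = f(L/D)V²/(2g) = 0.01892·(1540/0.165)·1.024²/(2·9.81) = 9.443 m

h_f ≈ 9.44 m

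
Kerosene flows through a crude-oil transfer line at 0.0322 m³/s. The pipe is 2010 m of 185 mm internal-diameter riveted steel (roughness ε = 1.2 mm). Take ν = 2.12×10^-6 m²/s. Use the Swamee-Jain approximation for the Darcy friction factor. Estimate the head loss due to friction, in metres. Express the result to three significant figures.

V = 4Q/(πD²) = 4·0.0322/(π·0.185²) = 1.198 m/s
Re = VD/ν = 1.198·0.185/2.12×10^-6 = 1.05×10^5 → turbulent
ε/D = 1.2/185 = 0.00649
Swamee-Jain: f = 0.03392
h_f = f(L/D)V²/(2g) = 0.03392·(2010/0.185)·1.198²/(2·9.81) = 26.95 m

h_f ≈ 27.0 m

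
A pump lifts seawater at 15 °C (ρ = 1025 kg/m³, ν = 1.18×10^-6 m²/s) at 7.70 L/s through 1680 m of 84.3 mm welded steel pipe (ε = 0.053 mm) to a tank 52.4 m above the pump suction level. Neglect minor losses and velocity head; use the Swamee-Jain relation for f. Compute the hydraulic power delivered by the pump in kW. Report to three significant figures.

P_hyd ≈ 7.20 kW

V = 4Q/(πD²) = 1.380 m/s; Re = 9.86×10^4; ε/D = 6.29×10^-4; f = 0.02099
h_f = f(L/D)V²/2g = 40.58 m
Total head H = z + h_f = 52.4 + 40.58 = 92.98 m
P_hyd = ρgQH = 1025·9.81·0.00770·92.98 = 7.199 kW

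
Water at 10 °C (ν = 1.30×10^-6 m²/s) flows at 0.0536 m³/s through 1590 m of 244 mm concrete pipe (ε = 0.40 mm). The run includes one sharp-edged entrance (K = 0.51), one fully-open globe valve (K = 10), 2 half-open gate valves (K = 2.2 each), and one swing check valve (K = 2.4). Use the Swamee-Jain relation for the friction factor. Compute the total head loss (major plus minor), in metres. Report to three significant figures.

V = 4Q/(πD²) = 1.146 m/s; V²/2g = 0.06697 m
Re = 2.15×10^5, ε/D = 0.00164 → f = 0.02335 (Swamee-Jain)
Major: h_f = f(L/D)·V²/2g = 0.02335·6516·0.06697 = 10.19 m
Minor: ΣK = 17.3; h_m = ΣK·V²/2g = 1.159 m
Total H_L = 10.19 + 1.159 = 11.35 m

H_L ≈ 11.3 m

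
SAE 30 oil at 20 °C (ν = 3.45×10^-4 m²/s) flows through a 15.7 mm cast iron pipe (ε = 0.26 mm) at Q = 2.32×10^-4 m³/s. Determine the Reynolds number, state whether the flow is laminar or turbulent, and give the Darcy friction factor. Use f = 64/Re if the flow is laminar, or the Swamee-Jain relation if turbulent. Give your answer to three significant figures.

Re ≈ 54.5; laminar; f = 64/Re ≈ 1.17

V = 4Q/(πD²) = 1.198 m/s
Re = VD/ν = 1.198·0.0157/3.45×10^-4 = 54.5
Re < 2300 → laminar → f = 64/Re = 1.174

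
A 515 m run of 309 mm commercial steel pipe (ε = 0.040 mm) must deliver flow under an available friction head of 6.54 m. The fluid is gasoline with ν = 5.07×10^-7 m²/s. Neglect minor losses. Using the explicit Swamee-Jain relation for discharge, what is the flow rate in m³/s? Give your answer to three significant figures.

Swamee-Jain (Type II): Q = -0.965·√(gD⁵h_f/L)·ln[ε/(3.7D) + √(3.17ν²L/(gD³h_f))]
√(gD⁵h_f/L) = √(9.81·0.309⁵·6.54/515) = 0.01873
ε/(3.7D) = 3.50×10^-5; √(3.17ν²L/(gD³h_f)) = 1.49×10^-5
Q = -0.965·0.01873·ln(4.988×10^-5) = 0.1791 m³/s
Check: V = 2.39 m/s, Re = 1.46×10^6, f = 0.01358, h_f = 6.58 m ≈ 6.54 m ✓

Q ≈ 0.179 m³/s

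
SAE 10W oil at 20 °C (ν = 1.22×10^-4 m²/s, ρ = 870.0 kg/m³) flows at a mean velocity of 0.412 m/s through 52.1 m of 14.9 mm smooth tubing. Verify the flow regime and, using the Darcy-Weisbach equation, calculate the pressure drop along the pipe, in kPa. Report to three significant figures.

Δp ≈ 328 kPa

Re = VD/ν = 0.412·0.01490/1.22×10^-4 = 50.3 → laminar (Re < 2300)
f = 64/Re = 1.272
h_f = f(L/D)V²/(2g) = 1.272·(52.1/0.01490)·0.412²/(2·9.81) = 38.48 m
Δp = ρg·h_f = 870.0·9.81·38.48 = 328.4 kPa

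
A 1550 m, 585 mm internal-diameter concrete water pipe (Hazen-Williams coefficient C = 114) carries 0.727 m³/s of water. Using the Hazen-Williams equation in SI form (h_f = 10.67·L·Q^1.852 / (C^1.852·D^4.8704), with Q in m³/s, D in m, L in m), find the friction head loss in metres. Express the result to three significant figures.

h_f = 10.67·1550·0.727^1.852 / (114^1.852·0.585^4.8704) = 19.35 m

h_f ≈ 19.4 m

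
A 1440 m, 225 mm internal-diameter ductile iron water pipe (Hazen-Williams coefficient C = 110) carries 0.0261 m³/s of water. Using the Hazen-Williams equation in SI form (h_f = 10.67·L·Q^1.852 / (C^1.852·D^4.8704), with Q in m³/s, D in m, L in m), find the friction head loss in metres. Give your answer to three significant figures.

h_f = 10.67·1440·0.0261^1.852 / (110^1.852·0.225^4.8704) = 4.252 m

h_f ≈ 4.25 m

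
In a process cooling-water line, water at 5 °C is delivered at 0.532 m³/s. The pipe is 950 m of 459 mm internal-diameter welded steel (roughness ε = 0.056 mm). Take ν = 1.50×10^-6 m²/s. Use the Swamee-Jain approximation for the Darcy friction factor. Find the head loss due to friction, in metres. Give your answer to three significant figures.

V = 4Q/(πD²) = 4·0.532/(π·0.459²) = 3.215 m/s
Re = VD/ν = 3.215·0.459/1.50×10^-6 = 9.84×10^5 → turbulent
ε/D = 0.056/459 = 1.22×10^-4
Swamee-Jain: f = 0.01384
h_f = f(L/D)V²/(2g) = 0.01384·(950/0.459)·3.215²/(2·9.81) = 15.09 m

h_f ≈ 15.1 m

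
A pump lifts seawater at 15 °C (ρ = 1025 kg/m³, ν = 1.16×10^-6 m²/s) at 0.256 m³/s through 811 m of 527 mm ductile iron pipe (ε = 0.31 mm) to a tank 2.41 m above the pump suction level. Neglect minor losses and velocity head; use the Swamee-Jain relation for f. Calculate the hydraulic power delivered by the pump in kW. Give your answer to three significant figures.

P_hyd ≈ 11.3 kW

V = 4Q/(πD²) = 1.174 m/s; Re = 5.33×10^5; ε/D = 5.88×10^-4; f = 0.01826
h_f = f(L/D)V²/2g = 1.972 m
Total head H = z + h_f = 2.41 + 1.972 = 4.382 m
P_hyd = ρgQH = 1025·9.81·0.256·4.382 = 11.28 kW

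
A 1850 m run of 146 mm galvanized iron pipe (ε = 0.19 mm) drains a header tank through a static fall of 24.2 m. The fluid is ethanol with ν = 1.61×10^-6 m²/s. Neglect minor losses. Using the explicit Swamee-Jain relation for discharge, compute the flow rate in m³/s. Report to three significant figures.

Swamee-Jain (Type II): Q = -0.965·√(gD⁵h_f/L)·ln[ε/(3.7D) + √(3.17ν²L/(gD³h_f))]
√(gD⁵h_f/L) = √(9.81·0.146⁵·24.2/1850) = 0.002918
ε/(3.7D) = 3.52×10^-4; √(3.17ν²L/(gD³h_f)) = 1.43×10^-4
Q = -0.965·0.002918·ln(4.952×10^-4) = 0.02143 m³/s
Check: V = 1.28 m/s, Re = 1.16×10^5, f = 0.02307, h_f = 24.4 m ≈ 24.2 m ✓

Q ≈ 0.0214 m³/s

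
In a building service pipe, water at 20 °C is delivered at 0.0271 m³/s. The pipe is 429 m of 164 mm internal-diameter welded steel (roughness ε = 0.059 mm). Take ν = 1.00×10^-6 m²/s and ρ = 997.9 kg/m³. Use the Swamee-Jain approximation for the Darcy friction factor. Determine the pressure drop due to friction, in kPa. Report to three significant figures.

Δp ≈ 38.8 kPa

V = 4Q/(πD²) = 4·0.0271/(π·0.164²) = 1.283 m/s
Re = VD/ν = 1.283·0.164/1.00×10^-6 = 2.10×10^5 → turbulent
ε/D = 0.059/164 = 3.60×10^-4
Swamee-Jain: f = 0.01806
h_f = f(L/D)V²/(2g) = 0.01806·(429/0.164)·1.283²/(2·9.81) = 3.962 m
Δp = ρg·h_f = 997.9·9.81·3.962 = 38.79 kPa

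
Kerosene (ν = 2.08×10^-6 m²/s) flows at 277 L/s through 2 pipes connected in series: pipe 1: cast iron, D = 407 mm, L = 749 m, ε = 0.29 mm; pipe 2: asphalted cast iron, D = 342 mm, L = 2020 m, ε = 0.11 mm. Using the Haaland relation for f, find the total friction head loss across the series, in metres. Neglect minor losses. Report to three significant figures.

H ≈ 52.8 m

Pipe 1: V = 2.129 m/s, Re = 4.17×10^5, ε/D = 7.13×10^-4, f = 0.01893, h_1 = f(L/D)V²/2g = 8.050 m
Pipe 2: V = 3.015 m/s, Re = 4.96×10^5, ε/D = 3.22×10^-4, f = 0.01633, h_2 = f(L/D)V²/2g = 44.71 m
Series → Q common, losses add: H = Σh = 52.76 m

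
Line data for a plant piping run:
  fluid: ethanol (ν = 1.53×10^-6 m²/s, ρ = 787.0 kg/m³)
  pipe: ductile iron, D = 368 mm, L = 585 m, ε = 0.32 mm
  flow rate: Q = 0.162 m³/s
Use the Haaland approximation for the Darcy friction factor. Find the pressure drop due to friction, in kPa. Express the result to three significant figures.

V = 4Q/(πD²) = 4·0.162/(π·0.368²) = 1.523 m/s
Re = VD/ν = 1.523·0.368/1.53×10^-6 = 3.66×10^5 → turbulent
ε/D = 0.32/368 = 8.70×10^-4
Haaland: f = 0.01980
h_f = f(L/D)V²/(2g) = 0.01980·(585/0.368)·1.523²/(2·9.81) = 3.721 m
Δp = ρg·h_f = 787.0·9.81·3.721 = 28.73 kPa

Δp ≈ 28.7 kPa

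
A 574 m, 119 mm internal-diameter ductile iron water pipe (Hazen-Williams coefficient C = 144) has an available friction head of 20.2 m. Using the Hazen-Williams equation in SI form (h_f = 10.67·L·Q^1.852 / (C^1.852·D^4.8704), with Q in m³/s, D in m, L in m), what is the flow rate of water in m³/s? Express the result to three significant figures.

Q ≈ 0.0244 m³/s

Rearranging: Q = [h_f·C^1.852·D^4.8704 / (10.67·L)]^(1/1.852)
Q = [20.2·144^1.852·0.119^4.8704 / (10.67·574)]^0.540 = 0.02439 m³/s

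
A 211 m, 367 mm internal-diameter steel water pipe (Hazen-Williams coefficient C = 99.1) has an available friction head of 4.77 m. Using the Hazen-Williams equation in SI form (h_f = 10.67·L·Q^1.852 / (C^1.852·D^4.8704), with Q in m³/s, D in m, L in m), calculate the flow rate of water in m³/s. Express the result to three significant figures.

Q ≈ 0.256 m³/s

Rearranging: Q = [h_f·C^1.852·D^4.8704 / (10.67·L)]^(1/1.852)
Q = [4.77·99.1^1.852·0.367^4.8704 / (10.67·211)]^0.540 = 0.2555 m³/s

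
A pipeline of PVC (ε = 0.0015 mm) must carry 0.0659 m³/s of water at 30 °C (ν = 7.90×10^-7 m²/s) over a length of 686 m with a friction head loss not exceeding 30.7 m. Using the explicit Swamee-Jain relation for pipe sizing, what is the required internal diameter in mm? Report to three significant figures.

Swamee-Jain (Type III): D = 0.66·[ε^1.25·(LQ²/(gh_f))^4.75 + ν·Q^9.4·(L/(gh_f))^5.2]^0.04
LQ²/(gh_f) = 0.009892; L/(gh_f) = 2.278
Term 1 = ε^1.25·(…)^4.75 = 1.58×10^-17; Term 2 = ν·Q^9.4·(…)^5.2 = 4.51×10^-16
D = 0.66·(1.58×10^-17 + 4.51×10^-16)^0.04 = 0.1608 m = 161 mm
Check: V = 3.24 m/s, Re = 6.60×10^5, f = 0.01264, h_f = 28.9 m ≈ 30.7 m ✓

D ≈ 161 mm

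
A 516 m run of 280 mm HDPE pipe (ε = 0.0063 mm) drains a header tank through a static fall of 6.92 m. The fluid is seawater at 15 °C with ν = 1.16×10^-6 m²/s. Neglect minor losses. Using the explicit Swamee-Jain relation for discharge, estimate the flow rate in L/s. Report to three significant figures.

Q ≈ 145 L/s

Swamee-Jain (Type II): Q = -0.965·√(gD⁵h_f/L)·ln[ε/(3.7D) + √(3.17ν²L/(gD³h_f))]
√(gD⁵h_f/L) = √(9.81·0.280⁵·6.92/516) = 0.01505
ε/(3.7D) = 6.08×10^-6; √(3.17ν²L/(gD³h_f)) = 3.84×10^-5
Q = -0.965·0.01505·ln(4.451×10^-5) = 0.1455 m³/s
Check: V = 2.36 m/s, Re = 5.70×10^5, f = 0.01317, h_f = 6.91 m ≈ 6.92 m ✓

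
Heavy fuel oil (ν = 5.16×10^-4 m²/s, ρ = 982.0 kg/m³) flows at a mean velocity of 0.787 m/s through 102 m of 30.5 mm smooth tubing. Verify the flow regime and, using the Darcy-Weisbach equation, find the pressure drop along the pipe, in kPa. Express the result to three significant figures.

Re = VD/ν = 0.787·0.03050/5.16×10^-4 = 46.5 → laminar (Re < 2300)
f = 64/Re = 1.376
h_f = f(L/D)V²/(2g) = 1.376·(102/0.03050)·0.787²/(2·9.81) = 145.2 m
Δp = ρg·h_f = 982.0·9.81·145.2 = 1399 kPa

Δp ≈ 1400 kPa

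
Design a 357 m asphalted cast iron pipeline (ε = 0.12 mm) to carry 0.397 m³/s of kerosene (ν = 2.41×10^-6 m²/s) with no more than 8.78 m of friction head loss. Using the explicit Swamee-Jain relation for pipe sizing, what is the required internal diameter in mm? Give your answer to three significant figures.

D ≈ 393 mm

Swamee-Jain (Type III): D = 0.66·[ε^1.25·(LQ²/(gh_f))^4.75 + ν·Q^9.4·(L/(gh_f))^5.2]^0.04
LQ²/(gh_f) = 0.6533; L/(gh_f) = 4.145
Term 1 = ε^1.25·(…)^4.75 = 1.66×10^-6; Term 2 = ν·Q^9.4·(…)^5.2 = 6.63×10^-7
D = 0.66·(1.66×10^-6 + 6.63×10^-7)^0.04 = 0.3928 m = 393 mm
Check: V = 3.28 m/s, Re = 5.34×10^5, f = 0.01634, h_f = 8.12 m ≈ 8.78 m ✓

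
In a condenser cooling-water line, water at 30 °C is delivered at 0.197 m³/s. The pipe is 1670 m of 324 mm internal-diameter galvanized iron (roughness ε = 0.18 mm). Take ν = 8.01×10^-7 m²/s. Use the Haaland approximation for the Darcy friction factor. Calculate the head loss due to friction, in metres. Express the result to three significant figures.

h_f ≈ 26.3 m

V = 4Q/(πD²) = 4·0.197/(π·0.324²) = 2.389 m/s
Re = VD/ν = 2.389·0.324/8.01×10^-7 = 9.66×10^5 → turbulent
ε/D = 0.18/324 = 5.56×10^-4
Haaland: f = 0.01756
h_f = f(L/D)V²/(2g) = 0.01756·(1670/0.324)·2.389²/(2·9.81) = 26.33 m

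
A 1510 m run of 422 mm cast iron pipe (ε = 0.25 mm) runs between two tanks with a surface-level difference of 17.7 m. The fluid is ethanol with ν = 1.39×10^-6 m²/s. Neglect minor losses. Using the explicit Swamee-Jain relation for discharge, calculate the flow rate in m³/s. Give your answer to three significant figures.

Q ≈ 0.325 m³/s

Swamee-Jain (Type II): Q = -0.965·√(gD⁵h_f/L)·ln[ε/(3.7D) + √(3.17ν²L/(gD³h_f))]
√(gD⁵h_f/L) = √(9.81·0.422⁵·17.7/1510) = 0.03923
ε/(3.7D) = 1.60×10^-4; √(3.17ν²L/(gD³h_f)) = 2.66×10^-5
Q = -0.965·0.03923·ln(1.867×10^-4) = 0.3250 m³/s
Check: V = 2.32 m/s, Re = 7.06×10^5, f = 0.01808, h_f = 17.8 m ≈ 17.7 m ✓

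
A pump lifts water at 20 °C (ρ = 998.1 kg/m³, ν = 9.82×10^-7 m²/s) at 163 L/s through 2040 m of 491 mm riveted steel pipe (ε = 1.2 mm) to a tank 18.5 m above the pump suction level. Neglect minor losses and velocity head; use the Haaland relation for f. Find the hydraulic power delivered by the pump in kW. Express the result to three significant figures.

V = 4Q/(πD²) = 0.8609 m/s; Re = 4.30×10^5; ε/D = 0.00244; f = 0.02510
h_f = f(L/D)V²/2g = 3.938 m
Total head H = z + h_f = 18.5 + 3.938 = 22.44 m
P_hyd = ρgQH = 998.1·9.81·0.163·22.44 = 35.81 kW

P_hyd ≈ 35.8 kW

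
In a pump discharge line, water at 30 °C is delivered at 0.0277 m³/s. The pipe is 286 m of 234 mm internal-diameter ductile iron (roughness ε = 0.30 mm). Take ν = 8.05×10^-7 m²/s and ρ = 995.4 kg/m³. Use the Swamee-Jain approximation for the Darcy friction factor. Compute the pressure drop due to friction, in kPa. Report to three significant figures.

V = 4Q/(πD²) = 4·0.0277/(π·0.234²) = 0.6441 m/s
Re = VD/ν = 0.6441·0.234/8.05×10^-7 = 1.87×10^5 → turbulent
ε/D = 0.30/234 = 0.00128
Swamee-Jain: f = 0.02232
h_f = f(L/D)V²/(2g) = 0.02232·(286/0.234)·0.6441²/(2·9.81) = 0.5767 m
Δp = ρg·h_f = 995.4·9.81·0.5767 = 5.632 kPa

Δp ≈ 5.63 kPa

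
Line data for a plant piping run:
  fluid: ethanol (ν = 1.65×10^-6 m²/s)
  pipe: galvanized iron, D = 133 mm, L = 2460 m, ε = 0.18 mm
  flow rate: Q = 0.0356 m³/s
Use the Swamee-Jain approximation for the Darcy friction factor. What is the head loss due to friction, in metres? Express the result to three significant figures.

V = 4Q/(πD²) = 4·0.0356/(π·0.133²) = 2.562 m/s
Re = VD/ν = 2.562·0.133/1.65×10^-6 = 2.07×10^5 → turbulent
ε/D = 0.18/133 = 0.00135
Swamee-Jain: f = 0.02245
h_f = f(L/D)V²/(2g) = 0.02245·(2460/0.133)·2.562²/(2·9.81) = 139.0 m

h_f ≈ 139 m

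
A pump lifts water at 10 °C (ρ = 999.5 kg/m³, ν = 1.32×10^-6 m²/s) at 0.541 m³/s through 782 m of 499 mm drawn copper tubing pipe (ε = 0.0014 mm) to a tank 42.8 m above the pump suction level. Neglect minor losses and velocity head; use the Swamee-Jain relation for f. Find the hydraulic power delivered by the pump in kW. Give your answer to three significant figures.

P_hyd ≈ 265 kW

V = 4Q/(πD²) = 2.766 m/s; Re = 1.05×10^6; ε/D = 2.81×10^-6; f = 0.01159
h_f = f(L/D)V²/2g = 7.086 m
Total head H = z + h_f = 42.8 + 7.086 = 49.89 m
P_hyd = ρgQH = 999.5·9.81·0.541·49.89 = 264.6 kW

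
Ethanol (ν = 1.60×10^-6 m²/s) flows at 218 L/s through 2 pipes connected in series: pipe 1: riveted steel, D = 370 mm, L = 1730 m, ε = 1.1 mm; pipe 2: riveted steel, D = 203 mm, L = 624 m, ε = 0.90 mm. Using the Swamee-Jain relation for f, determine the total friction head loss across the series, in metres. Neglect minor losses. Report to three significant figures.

Pipe 1: V = 2.028 m/s, Re = 4.69×10^5, ε/D = 0.00297, f = 0.02650, h_1 = f(L/D)V²/2g = 25.96 m
Pipe 2: V = 6.736 m/s, Re = 8.55×10^5, ε/D = 0.00443, f = 0.02948, h_2 = f(L/D)V²/2g = 209.6 m
Series → Q common, losses add: H = Σh = 235.5 m

H ≈ 236 m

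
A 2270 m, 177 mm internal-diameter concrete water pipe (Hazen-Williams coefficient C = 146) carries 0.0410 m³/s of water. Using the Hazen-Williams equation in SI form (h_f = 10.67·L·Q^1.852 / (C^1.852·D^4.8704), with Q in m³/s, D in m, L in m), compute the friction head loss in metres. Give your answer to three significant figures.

h_f = 10.67·2270·0.0410^1.852 / (146^1.852·0.177^4.8704) = 29.47 m

h_f ≈ 29.5 m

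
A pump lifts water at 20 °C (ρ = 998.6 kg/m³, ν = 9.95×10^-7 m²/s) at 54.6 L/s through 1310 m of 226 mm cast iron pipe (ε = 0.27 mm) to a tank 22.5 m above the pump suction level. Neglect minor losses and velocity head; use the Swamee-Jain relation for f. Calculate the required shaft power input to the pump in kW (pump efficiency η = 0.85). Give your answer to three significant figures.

V = 4Q/(πD²) = 1.361 m/s; Re = 3.09×10^5; ε/D = 0.00119; f = 0.02149
h_f = f(L/D)V²/2g = 11.76 m
Total head H = z + h_f = 22.5 + 11.76 = 34.26 m
P_hyd = ρgQH = 998.6·9.81·0.0546·34.26 = 18.33 kW
P_shaft = P_hyd/η = 18.33/0.85 = 21.56 kW

P_shaft ≈ 21.6 kW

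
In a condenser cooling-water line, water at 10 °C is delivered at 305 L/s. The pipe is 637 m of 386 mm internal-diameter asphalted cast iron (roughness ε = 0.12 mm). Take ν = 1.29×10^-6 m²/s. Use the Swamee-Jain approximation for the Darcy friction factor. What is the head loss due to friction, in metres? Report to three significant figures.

h_f ≈ 9.16 m

V = 4Q/(πD²) = 4·0.305/(π·0.386²) = 2.606 m/s
Re = VD/ν = 2.606·0.386/1.29×10^-6 = 7.80×10^5 → turbulent
ε/D = 0.12/386 = 3.11×10^-4
Swamee-Jain: f = 0.01604
h_f = f(L/D)V²/(2g) = 0.01604·(637/0.386)·2.606²/(2·9.81) = 9.162 m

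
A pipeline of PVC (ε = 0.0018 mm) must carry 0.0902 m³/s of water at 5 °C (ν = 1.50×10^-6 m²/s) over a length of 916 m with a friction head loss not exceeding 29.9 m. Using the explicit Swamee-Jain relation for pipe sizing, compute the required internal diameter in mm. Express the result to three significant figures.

Swamee-Jain (Type III): D = 0.66·[ε^1.25·(LQ²/(gh_f))^4.75 + ν·Q^9.4·(L/(gh_f))^5.2]^0.04
LQ²/(gh_f) = 0.02541; L/(gh_f) = 3.123
Term 1 = ε^1.25·(…)^4.75 = 1.75×10^-15; Term 2 = ν·Q^9.4·(…)^5.2 = 8.45×10^-14
D = 0.66·(1.75×10^-15 + 8.45×10^-14)^0.04 = 0.1981 m = 198 mm
Check: V = 2.93 m/s, Re = 3.86×10^5, f = 0.01384, h_f = 27.9 m ≈ 29.9 m ✓

D ≈ 198 mm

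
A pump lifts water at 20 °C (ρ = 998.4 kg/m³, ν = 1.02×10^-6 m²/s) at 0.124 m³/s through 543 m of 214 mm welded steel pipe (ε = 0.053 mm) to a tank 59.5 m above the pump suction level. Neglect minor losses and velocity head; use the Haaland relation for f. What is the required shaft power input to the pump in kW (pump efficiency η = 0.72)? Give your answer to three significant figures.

V = 4Q/(πD²) = 3.447 m/s; Re = 7.23×10^5; ε/D = 2.48×10^-4; f = 0.01535
h_f = f(L/D)V²/2g = 23.59 m
Total head H = z + h_f = 59.5 + 23.59 = 83.09 m
P_hyd = ρgQH = 998.4·9.81·0.124·83.09 = 100.9 kW
P_shaft = P_hyd/η = 100.9/0.72 = 140.2 kW

P_shaft ≈ 140 kW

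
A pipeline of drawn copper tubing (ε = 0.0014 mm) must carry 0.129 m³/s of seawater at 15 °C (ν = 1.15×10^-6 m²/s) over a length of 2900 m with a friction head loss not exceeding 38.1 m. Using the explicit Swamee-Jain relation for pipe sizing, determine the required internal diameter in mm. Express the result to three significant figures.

Swamee-Jain (Type III): D = 0.66·[ε^1.25·(LQ²/(gh_f))^4.75 + ν·Q^9.4·(L/(gh_f))^5.2]^0.04
LQ²/(gh_f) = 0.1291; L/(gh_f) = 7.759
Term 1 = ε^1.25·(…)^4.75 = 2.88×10^-12; Term 2 = ν·Q^9.4·(…)^5.2 = 2.12×10^-10
D = 0.66·(2.88×10^-12 + 2.12×10^-10)^0.04 = 0.2709 m = 271 mm
Check: V = 2.24 m/s, Re = 5.27×10^5, f = 0.01305, h_f = 35.7 m ≈ 38.1 m ✓

D ≈ 271 mm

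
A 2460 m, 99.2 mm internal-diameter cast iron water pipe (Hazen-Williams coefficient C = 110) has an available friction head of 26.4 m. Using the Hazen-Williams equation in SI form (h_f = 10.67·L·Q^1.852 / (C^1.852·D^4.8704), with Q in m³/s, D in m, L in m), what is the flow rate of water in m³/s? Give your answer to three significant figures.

Q ≈ 0.00608 m³/s

Rearranging: Q = [h_f·C^1.852·D^4.8704 / (10.67·L)]^(1/1.852)
Q = [26.4·110^1.852·0.0992^4.8704 / (10.67·2460)]^0.540 = 0.006080 m³/s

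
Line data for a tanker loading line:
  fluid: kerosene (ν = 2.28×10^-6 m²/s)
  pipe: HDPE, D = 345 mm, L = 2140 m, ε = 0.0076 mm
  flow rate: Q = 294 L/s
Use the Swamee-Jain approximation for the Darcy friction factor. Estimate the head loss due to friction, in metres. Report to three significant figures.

V = 4Q/(πD²) = 4·0.294/(π·0.345²) = 3.145 m/s
Re = VD/ν = 3.145·0.345/2.28×10^-6 = 4.76×10^5 → turbulent
ε/D = 0.0076/345 = 2.20×10^-5
Swamee-Jain: f = 0.01354
h_f = f(L/D)V²/(2g) = 0.01354·(2140/0.345)·3.145²/(2·9.81) = 42.35 m

h_f ≈ 42.4 m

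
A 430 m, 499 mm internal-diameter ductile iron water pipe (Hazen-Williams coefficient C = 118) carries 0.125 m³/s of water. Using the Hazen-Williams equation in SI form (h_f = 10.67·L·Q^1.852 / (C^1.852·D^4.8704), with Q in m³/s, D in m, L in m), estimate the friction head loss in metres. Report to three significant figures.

h_f = 10.67·430·0.125^1.852 / (118^1.852·0.499^4.8704) = 0.4191 m

h_f ≈ 0.419 m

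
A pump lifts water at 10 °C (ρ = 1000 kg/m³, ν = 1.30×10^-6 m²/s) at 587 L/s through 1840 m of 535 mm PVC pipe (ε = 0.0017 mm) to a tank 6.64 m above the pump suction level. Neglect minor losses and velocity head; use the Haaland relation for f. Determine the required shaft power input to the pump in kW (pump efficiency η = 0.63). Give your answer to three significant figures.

V = 4Q/(πD²) = 2.611 m/s; Re = 1.07×10^6; ε/D = 3.18×10^-6; f = 0.01150
h_f = f(L/D)V²/2g = 13.75 m
Total head H = z + h_f = 6.64 + 13.75 = 20.39 m
P_hyd = ρgQH = 1000·9.81·0.587·20.39 = 117.4 kW
P_shaft = P_hyd/η = 117.4/0.63 = 186.4 kW

P_shaft ≈ 186 kW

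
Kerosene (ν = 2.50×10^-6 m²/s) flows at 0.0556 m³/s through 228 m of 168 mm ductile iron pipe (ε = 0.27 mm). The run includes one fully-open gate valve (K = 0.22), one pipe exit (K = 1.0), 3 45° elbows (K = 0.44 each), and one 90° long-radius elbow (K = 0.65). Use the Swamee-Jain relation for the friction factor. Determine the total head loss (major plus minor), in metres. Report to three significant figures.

V = 4Q/(πD²) = 2.508 m/s; V²/2g = 0.3207 m
Re = 1.69×10^5, ε/D = 0.00161 → f = 0.02350 (Swamee-Jain)
Major: h_f = f(L/D)·V²/2g = 0.02350·1357·0.3207 = 10.23 m
Minor: ΣK = 3.19; h_m = ΣK·V²/2g = 1.023 m
Total H_L = 10.23 + 1.023 = 11.25 m

H_L ≈ 11.3 m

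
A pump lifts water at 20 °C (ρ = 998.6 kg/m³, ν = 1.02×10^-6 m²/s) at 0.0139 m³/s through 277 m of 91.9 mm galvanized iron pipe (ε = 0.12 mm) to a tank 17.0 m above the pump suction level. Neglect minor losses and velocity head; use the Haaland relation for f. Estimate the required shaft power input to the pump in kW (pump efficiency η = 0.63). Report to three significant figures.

V = 4Q/(πD²) = 2.096 m/s; Re = 1.89×10^5; ε/D = 0.00131; f = 0.02212
h_f = f(L/D)V²/2g = 14.92 m
Total head H = z + h_f = 17.0 + 14.92 = 31.92 m
P_hyd = ρgQH = 998.6·9.81·0.0139·31.92 = 4.346 kW
P_shaft = P_hyd/η = 4.346/0.63 = 6.899 kW

P_shaft ≈ 6.90 kW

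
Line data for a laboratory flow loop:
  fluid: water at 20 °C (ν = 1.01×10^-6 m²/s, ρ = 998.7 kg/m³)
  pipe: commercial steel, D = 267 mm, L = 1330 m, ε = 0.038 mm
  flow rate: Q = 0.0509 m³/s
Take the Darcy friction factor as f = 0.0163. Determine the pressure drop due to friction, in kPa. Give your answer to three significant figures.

Δp ≈ 33.5 kPa

V = 4Q/(πD²) = 4·0.0509/(π·0.267²) = 0.9091 m/s
h_f = f(L/D)V²/(2g) = 0.01630·(1330/0.267)·0.9091²/(2·9.81) = 3.420 m
Δp = ρg·h_f = 998.7·9.81·3.420 = 33.51 kPa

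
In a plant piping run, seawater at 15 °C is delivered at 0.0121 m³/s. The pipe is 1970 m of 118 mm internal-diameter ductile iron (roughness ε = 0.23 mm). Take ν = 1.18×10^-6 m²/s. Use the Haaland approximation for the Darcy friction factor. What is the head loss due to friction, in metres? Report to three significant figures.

V = 4Q/(πD²) = 4·0.0121/(π·0.118²) = 1.106 m/s
Re = VD/ν = 1.106·0.118/1.18×10^-6 = 1.11×10^5 → turbulent
ε/D = 0.23/118 = 0.00195
Haaland: f = 0.02470
h_f = f(L/D)V²/(2g) = 0.02470·(1970/0.118)·1.106²/(2·9.81) = 25.73 m

h_f ≈ 25.7 m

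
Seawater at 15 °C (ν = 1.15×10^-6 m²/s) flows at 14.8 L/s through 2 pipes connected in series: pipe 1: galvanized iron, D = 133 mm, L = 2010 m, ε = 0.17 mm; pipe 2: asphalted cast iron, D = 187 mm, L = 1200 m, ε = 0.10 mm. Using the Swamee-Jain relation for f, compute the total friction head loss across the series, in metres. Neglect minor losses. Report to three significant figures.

H ≈ 22.0 m

Pipe 1: V = 1.065 m/s, Re = 1.23×10^5, ε/D = 0.00128, f = 0.02289, h_1 = f(L/D)V²/2g = 20.01 m
Pipe 2: V = 0.5389 m/s, Re = 8.76×10^4, ε/D = 5.35×10^-4, f = 0.02092, h_2 = f(L/D)V²/2g = 1.987 m
Series → Q common, losses add: H = Σh = 22.00 m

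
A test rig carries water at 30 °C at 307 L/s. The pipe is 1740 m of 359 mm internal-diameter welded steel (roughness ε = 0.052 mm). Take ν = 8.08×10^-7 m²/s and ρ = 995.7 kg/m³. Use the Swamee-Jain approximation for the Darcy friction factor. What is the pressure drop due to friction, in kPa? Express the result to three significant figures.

Δp ≈ 308 kPa

V = 4Q/(πD²) = 4·0.307/(π·0.359²) = 3.033 m/s
Re = VD/ν = 3.033·0.359/8.08×10^-7 = 1.35×10^6 → turbulent
ε/D = 0.052/359 = 1.45×10^-4
Swamee-Jain: f = 0.01386
h_f = f(L/D)V²/(2g) = 0.01386·(1740/0.359)·3.033²/(2·9.81) = 31.50 m
Δp = ρg·h_f = 995.7·9.81·31.50 = 307.6 kPa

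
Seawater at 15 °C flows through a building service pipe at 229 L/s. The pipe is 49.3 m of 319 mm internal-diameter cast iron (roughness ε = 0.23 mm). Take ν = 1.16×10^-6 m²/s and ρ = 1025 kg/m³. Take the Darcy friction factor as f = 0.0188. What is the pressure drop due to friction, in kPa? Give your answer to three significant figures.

Δp ≈ 12.2 kPa

V = 4Q/(πD²) = 4·0.229/(π·0.319²) = 2.865 m/s
h_f = f(L/D)V²/(2g) = 0.01880·(49.3/0.319)·2.865²/(2·9.81) = 1.216 m
Δp = ρg·h_f = 1025·9.81·1.216 = 12.22 kPa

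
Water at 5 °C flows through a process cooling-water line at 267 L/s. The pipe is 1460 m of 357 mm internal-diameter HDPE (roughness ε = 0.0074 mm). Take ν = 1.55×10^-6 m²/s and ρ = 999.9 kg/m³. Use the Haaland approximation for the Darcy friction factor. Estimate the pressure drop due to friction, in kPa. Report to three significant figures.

Δp ≈ 187 kPa

V = 4Q/(πD²) = 4·0.267/(π·0.357²) = 2.667 m/s
Re = VD/ν = 2.667·0.357/1.55×10^-6 = 6.14×10^5 → turbulent
ε/D = 0.0074/357 = 2.07×10^-5
Haaland: f = 0.01288
h_f = f(L/D)V²/(2g) = 0.01288·(1460/0.357)·2.667²/(2·9.81) = 19.10 m
Δp = ρg·h_f = 999.9·9.81·19.10 = 187.3 kPa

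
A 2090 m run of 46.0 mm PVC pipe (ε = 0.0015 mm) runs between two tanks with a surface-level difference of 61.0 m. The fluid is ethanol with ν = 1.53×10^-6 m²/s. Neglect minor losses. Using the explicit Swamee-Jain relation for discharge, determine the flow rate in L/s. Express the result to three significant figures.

Swamee-Jain (Type II): Q = -0.965·√(gD⁵h_f/L)·ln[ε/(3.7D) + √(3.17ν²L/(gD³h_f))]
√(gD⁵h_f/L) = √(9.81·0.0460⁵·61.0/2090) = 2.428×10^-4
ε/(3.7D) = 8.81×10^-6; √(3.17ν²L/(gD³h_f)) = 5.16×10^-4
Q = -0.965·2.428×10^-4·ln(5.248×10^-4) = 0.001770 m³/s
Check: V = 1.06 m/s, Re = 3.20×10^4, f = 0.02312, h_f = 60.7 m ≈ 61.0 m ✓

Q ≈ 1.77 L/s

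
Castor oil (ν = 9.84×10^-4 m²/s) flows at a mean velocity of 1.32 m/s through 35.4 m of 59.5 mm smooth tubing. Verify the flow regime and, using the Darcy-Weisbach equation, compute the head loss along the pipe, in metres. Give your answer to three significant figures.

Re = VD/ν = 1.32·0.05950/9.84×10^-4 = 79.8 → laminar (Re < 2300)
f = 64/Re = 0.8018
h_f = f(L/D)V²/(2g) = 0.8018·(35.4/0.05950)·1.32²/(2·9.81) = 42.37 m

h_f ≈ 42.4 m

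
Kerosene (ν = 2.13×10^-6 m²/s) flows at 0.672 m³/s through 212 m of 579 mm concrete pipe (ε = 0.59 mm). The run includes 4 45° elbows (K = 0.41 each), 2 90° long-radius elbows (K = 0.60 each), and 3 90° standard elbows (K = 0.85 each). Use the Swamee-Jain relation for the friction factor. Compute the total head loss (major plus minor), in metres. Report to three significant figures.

H_L ≈ 4.25 m

V = 4Q/(πD²) = 2.552 m/s; V²/2g = 0.3320 m
Re = 6.94×10^5, ε/D = 0.00102 → f = 0.02026 (Swamee-Jain)
Major: h_f = f(L/D)·V²/2g = 0.02026·366.1·0.3320 = 2.463 m
Minor: ΣK = 5.39; h_m = ΣK·V²/2g = 1.790 m
Total H_L = 2.463 + 1.790 = 4.253 m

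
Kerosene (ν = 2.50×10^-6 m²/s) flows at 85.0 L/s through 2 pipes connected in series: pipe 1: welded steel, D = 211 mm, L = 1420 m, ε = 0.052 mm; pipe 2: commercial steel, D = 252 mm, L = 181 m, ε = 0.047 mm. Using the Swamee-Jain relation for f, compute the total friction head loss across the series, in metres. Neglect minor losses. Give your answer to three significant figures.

H ≈ 37.1 m

Pipe 1: V = 2.431 m/s, Re = 2.05×10^5, ε/D = 2.46×10^-4, f = 0.01739, h_1 = f(L/D)V²/2g = 35.25 m
Pipe 2: V = 1.704 m/s, Re = 1.72×10^5, ε/D = 1.87×10^-4, f = 0.01740, h_2 = f(L/D)V²/2g = 1.850 m
Series → Q common, losses add: H = Σh = 37.10 m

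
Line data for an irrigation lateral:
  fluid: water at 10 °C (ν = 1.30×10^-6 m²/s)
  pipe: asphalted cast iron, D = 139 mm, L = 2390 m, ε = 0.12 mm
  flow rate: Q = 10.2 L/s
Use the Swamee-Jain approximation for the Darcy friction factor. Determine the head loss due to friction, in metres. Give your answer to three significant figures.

h_f ≈ 8.98 m

V = 4Q/(πD²) = 4·0.0102/(π·0.139²) = 0.6722 m/s
Re = VD/ν = 0.6722·0.139/1.30×10^-6 = 7.19×10^4 → turbulent
ε/D = 0.12/139 = 8.63×10^-4
Swamee-Jain: f = 0.02267
h_f = f(L/D)V²/(2g) = 0.02267·(2390/0.139)·0.6722²/(2·9.81) = 8.976 m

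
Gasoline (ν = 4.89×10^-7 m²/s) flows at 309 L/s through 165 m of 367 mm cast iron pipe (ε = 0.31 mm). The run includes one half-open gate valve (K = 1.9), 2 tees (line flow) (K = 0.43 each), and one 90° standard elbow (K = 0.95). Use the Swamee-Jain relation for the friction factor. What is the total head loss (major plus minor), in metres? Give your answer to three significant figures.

V = 4Q/(πD²) = 2.921 m/s; V²/2g = 0.4349 m
Re = 2.19×10^6, ε/D = 8.45×10^-4 → f = 0.01907 (Swamee-Jain)
Major: h_f = f(L/D)·V²/2g = 0.01907·449.6·0.4349 = 3.729 m
Minor: ΣK = 3.71; h_m = ΣK·V²/2g = 1.613 m
Total H_L = 3.729 + 1.613 = 5.342 m

H_L ≈ 5.34 m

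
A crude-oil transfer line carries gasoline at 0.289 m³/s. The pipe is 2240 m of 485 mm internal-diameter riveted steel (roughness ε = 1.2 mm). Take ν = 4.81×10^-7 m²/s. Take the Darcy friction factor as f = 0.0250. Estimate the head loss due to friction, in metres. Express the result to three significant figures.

h_f ≈ 14.4 m

V = 4Q/(πD²) = 4·0.289/(π·0.485²) = 1.564 m/s
h_f = f(L/D)V²/(2g) = 0.02500·(2240/0.485)·1.564²/(2·9.81) = 14.40 m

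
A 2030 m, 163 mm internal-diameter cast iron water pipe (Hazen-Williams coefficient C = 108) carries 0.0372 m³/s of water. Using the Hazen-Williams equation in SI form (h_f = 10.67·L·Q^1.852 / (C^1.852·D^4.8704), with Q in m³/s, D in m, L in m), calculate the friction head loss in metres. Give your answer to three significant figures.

h_f = 10.67·2030·0.0372^1.852 / (108^1.852·0.163^4.8704) = 57.46 m

h_f ≈ 57.5 m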